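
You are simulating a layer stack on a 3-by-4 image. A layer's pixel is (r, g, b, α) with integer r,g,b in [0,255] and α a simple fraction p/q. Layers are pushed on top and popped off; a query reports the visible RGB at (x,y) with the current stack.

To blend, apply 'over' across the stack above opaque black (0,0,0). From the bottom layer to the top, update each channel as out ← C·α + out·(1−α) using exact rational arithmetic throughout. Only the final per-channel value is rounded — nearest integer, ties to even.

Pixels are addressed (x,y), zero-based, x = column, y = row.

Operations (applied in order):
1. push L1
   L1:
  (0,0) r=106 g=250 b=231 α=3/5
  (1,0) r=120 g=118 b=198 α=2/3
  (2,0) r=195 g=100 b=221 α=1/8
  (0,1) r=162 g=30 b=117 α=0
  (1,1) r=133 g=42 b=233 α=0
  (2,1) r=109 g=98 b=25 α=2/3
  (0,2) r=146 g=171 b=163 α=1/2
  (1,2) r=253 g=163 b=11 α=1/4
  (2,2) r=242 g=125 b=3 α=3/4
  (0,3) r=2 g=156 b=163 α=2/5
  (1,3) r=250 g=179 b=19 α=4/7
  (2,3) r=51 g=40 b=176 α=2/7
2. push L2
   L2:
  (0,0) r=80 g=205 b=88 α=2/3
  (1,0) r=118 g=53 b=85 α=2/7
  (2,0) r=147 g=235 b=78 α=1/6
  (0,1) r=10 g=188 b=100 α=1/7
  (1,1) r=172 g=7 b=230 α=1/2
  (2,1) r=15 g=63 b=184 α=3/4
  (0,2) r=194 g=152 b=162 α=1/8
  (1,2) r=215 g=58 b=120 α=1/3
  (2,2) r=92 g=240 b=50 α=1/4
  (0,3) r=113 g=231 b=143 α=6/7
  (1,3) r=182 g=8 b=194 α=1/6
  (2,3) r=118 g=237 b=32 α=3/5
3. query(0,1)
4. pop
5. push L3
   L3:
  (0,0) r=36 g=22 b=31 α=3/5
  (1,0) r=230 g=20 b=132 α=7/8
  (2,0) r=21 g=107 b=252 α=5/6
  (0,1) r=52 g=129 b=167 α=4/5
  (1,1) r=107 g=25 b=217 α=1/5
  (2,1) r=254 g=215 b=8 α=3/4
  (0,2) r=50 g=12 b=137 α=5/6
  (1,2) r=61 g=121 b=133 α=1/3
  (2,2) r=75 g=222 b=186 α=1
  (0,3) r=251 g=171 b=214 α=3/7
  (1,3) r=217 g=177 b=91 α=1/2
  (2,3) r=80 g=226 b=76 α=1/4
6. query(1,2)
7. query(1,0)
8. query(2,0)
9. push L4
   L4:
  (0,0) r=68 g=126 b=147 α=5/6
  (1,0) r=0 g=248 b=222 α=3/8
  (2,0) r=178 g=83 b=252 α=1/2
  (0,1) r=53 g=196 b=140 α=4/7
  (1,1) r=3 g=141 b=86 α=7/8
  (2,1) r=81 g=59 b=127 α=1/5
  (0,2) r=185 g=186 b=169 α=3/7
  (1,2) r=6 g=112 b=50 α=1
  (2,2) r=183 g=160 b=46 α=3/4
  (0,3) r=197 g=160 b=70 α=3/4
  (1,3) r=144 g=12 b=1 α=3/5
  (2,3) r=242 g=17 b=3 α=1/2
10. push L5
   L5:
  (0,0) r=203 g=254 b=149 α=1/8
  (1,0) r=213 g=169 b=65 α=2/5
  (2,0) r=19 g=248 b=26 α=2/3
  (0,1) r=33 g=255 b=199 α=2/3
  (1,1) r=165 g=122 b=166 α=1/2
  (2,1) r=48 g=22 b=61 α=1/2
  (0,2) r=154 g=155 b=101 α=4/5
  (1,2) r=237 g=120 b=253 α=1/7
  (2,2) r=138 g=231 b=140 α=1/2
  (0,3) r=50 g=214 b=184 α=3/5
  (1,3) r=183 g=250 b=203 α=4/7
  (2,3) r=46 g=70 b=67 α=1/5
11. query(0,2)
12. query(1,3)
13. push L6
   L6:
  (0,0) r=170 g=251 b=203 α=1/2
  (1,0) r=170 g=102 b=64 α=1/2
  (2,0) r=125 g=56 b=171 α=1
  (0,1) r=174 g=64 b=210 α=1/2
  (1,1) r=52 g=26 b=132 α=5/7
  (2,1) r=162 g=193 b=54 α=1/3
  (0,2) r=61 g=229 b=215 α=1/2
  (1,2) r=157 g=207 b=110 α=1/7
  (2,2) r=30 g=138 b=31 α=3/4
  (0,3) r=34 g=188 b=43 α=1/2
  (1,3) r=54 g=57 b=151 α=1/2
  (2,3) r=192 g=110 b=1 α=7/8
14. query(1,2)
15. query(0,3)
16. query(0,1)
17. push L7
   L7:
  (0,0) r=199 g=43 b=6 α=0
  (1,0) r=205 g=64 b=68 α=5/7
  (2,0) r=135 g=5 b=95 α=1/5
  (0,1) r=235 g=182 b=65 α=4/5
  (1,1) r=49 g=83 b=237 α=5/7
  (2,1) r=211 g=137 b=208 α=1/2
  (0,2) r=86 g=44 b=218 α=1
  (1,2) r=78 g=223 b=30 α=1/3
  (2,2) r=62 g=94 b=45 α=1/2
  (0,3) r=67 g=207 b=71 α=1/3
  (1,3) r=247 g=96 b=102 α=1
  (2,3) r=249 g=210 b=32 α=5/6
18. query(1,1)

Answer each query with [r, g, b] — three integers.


query (0,1) [L1,L2] — begin 0,0,0
+L1 (α=0) → [0, 0, 0]
+L2 (α=1/7) → [10/7, 188/7, 100/7]
rounded: [1, 27, 14]

(1,2) stack=L1,L3; from [0,0,0]:
L1 α=1/4: [253/4, 163/4, 11/4]
L3 α=1/3: [125/2, 135/2, 277/6]
= [62, 68, 46]

query (1,0) [L1,L3] — begin 0,0,0
L1 α=2/3: [80, 236/3, 132]
L3 α=7/8: [845/4, 82/3, 132]
= [211, 27, 132]

(2,0) stack=L1,L3; from [0,0,0]:
L1 α=1/8: [195/8, 25/2, 221/8]
L3 α=5/6: [345/16, 365/4, 10301/48]
= [22, 91, 215]

at x=0,y=2 over L1,L3,L4,L5:
+L1 (α=1/2) → [73, 171/2, 163/2]
+L3 (α=5/6) → [323/6, 97/4, 511/4]
+L4 (α=3/7) → [2311/21, 655/7, 1018/7]
+L5 (α=4/5) → [15247/105, 999/7, 3846/35]
rounded: [145, 143, 110]

(1,3) stack=L1,L3,L4,L5; from [0,0,0]:
+L1 (α=4/7) → [1000/7, 716/7, 76/7]
+L3 (α=1/2) → [2519/14, 1955/14, 713/14]
+L4 (α=3/5) → [5543/35, 2207/35, 734/35]
+L5 (α=4/7) → [42249/245, 41621/245, 30622/245]
rounded: [172, 170, 125]

query (1,2) [L1,L3,L4,L5,L6] — begin 0,0,0
L1 α=1/4: [253/4, 163/4, 11/4]
L3 α=1/3: [125/2, 135/2, 277/6]
L4 α=1: [6, 112, 50]
L5 α=1/7: [39, 792/7, 79]
L6 α=1/7: [391/7, 6201/49, 584/7]
= [56, 127, 83]

query (0,3) [L1,L3,L4,L5,L6] — begin 0,0,0
L1 α=2/5: [4/5, 312/5, 326/5]
L3 α=3/7: [3781/35, 3813/35, 4514/35]
L4 α=3/4: [12233/70, 20613/140, 2966/35]
L5 α=3/5: [17483/175, 65553/350, 25252/175]
L6 α=1/2: [23433/350, 131353/700, 32777/350]
→ [67, 188, 94]

(0,1) stack=L1,L3,L4,L5,L6; from [0,0,0]:
L1 α=0: [0, 0, 0]
L3 α=4/5: [208/5, 516/5, 668/5]
L4 α=4/7: [1684/35, 5468/35, 4804/35]
L5 α=2/3: [3994/105, 23318/105, 18734/105]
L6 α=1/2: [11132/105, 15019/105, 20392/105]
rounded: [106, 143, 194]

at x=1,y=1 over L1,L3,L4,L5,L6,L7:
after L1 α=0: [0, 0, 0]
after L3 α=1/5: [107/5, 5, 217/5]
after L4 α=7/8: [53/10, 124, 3227/40]
after L5 α=1/2: [1703/20, 123, 9867/80]
after L6 α=5/7: [4303/70, 376/7, 5181/40]
after L7 α=5/7: [12878/245, 3657/49, 28881/140]
→ [53, 75, 206]


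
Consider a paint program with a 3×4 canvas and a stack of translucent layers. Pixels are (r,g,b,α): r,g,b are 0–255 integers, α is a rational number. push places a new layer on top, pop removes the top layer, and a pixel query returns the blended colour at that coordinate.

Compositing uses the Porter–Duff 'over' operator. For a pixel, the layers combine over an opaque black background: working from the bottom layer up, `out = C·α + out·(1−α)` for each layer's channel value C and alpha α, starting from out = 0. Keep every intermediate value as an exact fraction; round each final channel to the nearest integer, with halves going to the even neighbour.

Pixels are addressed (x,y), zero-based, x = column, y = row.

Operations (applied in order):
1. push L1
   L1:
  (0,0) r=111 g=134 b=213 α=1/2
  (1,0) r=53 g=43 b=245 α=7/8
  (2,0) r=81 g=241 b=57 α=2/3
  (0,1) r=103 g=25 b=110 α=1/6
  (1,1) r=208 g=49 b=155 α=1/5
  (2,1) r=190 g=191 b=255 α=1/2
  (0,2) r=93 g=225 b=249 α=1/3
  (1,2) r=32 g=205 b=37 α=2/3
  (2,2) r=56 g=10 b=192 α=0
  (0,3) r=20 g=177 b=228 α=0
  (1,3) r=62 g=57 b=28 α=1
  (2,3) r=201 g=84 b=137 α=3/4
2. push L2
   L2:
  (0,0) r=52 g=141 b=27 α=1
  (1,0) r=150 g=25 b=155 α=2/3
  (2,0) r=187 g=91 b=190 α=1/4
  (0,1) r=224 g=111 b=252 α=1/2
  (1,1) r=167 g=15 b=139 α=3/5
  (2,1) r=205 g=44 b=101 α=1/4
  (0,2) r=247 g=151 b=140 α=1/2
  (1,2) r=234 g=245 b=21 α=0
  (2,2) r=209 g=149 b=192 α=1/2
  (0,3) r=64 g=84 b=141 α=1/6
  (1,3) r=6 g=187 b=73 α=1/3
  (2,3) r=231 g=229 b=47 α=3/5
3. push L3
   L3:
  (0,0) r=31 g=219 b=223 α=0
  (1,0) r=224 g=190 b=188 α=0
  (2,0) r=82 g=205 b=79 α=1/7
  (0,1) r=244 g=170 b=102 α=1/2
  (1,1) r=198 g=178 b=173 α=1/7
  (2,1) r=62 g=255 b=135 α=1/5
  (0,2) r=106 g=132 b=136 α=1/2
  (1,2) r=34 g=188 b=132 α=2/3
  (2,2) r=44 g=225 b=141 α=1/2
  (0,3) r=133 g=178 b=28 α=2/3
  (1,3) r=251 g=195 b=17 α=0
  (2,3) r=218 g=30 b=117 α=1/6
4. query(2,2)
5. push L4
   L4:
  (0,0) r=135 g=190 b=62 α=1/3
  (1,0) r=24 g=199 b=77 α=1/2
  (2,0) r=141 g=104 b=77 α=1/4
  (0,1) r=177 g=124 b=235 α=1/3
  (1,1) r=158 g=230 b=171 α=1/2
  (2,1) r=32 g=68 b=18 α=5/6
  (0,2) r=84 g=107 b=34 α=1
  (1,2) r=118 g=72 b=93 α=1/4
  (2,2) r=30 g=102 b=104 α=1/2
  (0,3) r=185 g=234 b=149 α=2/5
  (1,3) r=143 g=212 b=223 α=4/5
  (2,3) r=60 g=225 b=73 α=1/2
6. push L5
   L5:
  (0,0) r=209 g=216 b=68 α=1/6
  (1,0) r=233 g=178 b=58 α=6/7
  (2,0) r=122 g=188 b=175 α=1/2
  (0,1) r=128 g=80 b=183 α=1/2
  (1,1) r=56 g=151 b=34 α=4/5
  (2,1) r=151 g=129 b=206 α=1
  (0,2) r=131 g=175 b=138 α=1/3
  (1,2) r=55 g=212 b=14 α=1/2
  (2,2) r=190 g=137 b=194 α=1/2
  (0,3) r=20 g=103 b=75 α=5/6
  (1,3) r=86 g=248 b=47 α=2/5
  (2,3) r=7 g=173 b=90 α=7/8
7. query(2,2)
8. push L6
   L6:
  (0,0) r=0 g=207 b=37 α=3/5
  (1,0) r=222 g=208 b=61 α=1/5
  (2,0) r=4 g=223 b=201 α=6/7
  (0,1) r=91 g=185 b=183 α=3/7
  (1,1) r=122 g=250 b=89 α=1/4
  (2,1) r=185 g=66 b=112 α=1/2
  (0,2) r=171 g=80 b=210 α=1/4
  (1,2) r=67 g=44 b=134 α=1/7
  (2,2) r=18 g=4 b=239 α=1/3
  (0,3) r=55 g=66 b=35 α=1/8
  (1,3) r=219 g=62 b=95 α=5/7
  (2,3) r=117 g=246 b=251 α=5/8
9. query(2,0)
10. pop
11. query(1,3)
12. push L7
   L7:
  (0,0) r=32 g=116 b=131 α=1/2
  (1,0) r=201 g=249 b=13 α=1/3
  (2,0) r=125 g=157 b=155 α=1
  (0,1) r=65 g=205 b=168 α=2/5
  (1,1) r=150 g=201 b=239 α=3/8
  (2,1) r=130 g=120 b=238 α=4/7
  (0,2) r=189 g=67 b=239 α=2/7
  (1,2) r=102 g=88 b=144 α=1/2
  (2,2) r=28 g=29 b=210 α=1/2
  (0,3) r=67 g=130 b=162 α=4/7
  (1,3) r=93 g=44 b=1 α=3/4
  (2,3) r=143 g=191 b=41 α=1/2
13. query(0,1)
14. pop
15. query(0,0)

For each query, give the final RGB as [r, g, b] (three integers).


(2,2) stack=L1,L2,L3; from [0,0,0]:
after L1 α=0: [0, 0, 0]
after L2 α=1/2: [209/2, 149/2, 96]
after L3 α=1/2: [297/4, 599/4, 237/2]
= [74, 150, 118]

at x=2,y=2 over L1,L2,L3,L4,L5:
+L1 (α=0) → [0, 0, 0]
+L2 (α=1/2) → [209/2, 149/2, 96]
+L3 (α=1/2) → [297/4, 599/4, 237/2]
+L4 (α=1/2) → [417/8, 1007/8, 445/4]
+L5 (α=1/2) → [1937/16, 2103/16, 1221/8]
→ [121, 131, 153]

(2,0) stack=L1,L2,L3,L4,L5,L6; from [0,0,0]:
+L1 (α=2/3) → [54, 482/3, 38]
+L2 (α=1/4) → [349/4, 573/4, 76]
+L3 (α=1/7) → [173/2, 2129/14, 535/7]
+L4 (α=1/4) → [801/8, 7843/56, 536/7]
+L5 (α=1/2) → [1777/16, 18371/112, 1761/14]
+L6 (α=6/7) → [2161/112, 168227/784, 18645/98]
rounded: [19, 215, 190]

query (1,3) [L1,L2,L3,L4,L5] — begin 0,0,0
+L1 (α=1) → [62, 57, 28]
+L2 (α=1/3) → [130/3, 301/3, 43]
+L3 (α=0) → [130/3, 301/3, 43]
+L4 (α=4/5) → [1846/15, 569/3, 187]
+L5 (α=2/5) → [2706/25, 213, 131]
→ [108, 213, 131]

query (0,1) [L1,L2,L3,L4,L5,L7] — begin 0,0,0
L1 α=1/6: [103/6, 25/6, 55/3]
L2 α=1/2: [1447/12, 691/12, 811/6]
L3 α=1/2: [4375/24, 2731/24, 1423/12]
L4 α=1/3: [6499/36, 4219/36, 2833/18]
L5 α=1/2: [11107/72, 7099/72, 6127/36]
L7 α=2/5: [14227/120, 16939/120, 10159/60]
rounded: [119, 141, 169]

(0,0) stack=L1,L2,L3,L4,L5; from [0,0,0]:
L1 α=1/2: [111/2, 67, 213/2]
L2 α=1: [52, 141, 27]
L3 α=0: [52, 141, 27]
L4 α=1/3: [239/3, 472/3, 116/3]
L5 α=1/6: [911/9, 1504/9, 392/9]
= [101, 167, 44]


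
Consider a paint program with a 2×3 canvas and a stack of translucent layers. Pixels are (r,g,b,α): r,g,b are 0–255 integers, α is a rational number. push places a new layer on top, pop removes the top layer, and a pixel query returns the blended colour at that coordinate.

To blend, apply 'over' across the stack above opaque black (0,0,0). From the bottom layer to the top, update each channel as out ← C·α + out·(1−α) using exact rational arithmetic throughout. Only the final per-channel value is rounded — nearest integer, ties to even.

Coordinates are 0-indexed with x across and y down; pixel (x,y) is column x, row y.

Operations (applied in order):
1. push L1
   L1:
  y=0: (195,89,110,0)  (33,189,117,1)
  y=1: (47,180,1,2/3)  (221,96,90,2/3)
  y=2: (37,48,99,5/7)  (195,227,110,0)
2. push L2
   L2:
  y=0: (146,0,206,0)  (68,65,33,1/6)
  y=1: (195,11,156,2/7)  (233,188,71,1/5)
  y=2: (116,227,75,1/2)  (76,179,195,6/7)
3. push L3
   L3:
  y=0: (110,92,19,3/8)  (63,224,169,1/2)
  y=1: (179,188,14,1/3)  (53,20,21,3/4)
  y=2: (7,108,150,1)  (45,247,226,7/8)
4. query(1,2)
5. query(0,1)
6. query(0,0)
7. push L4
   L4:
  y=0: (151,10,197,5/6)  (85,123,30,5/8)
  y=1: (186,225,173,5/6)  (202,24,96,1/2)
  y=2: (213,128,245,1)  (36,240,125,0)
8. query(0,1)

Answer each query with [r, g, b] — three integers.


at x=1,y=2 over L1,L2,L3:
L1 α=0: [0, 0, 0]
L2 α=6/7: [456/7, 1074/7, 1170/7]
L3 α=7/8: [2661/56, 13177/56, 3061/14]
= [48, 235, 219]

query (0,1) [L1,L2,L3] — begin 0,0,0
after L1 α=2/3: [94/3, 120, 2/3]
after L2 α=2/7: [1640/21, 622/7, 946/21]
after L3 α=1/3: [7039/63, 2560/21, 2186/63]
rounded: [112, 122, 35]

at x=0,y=0 over L1,L2,L3:
after L1 α=0: [0, 0, 0]
after L2 α=0: [0, 0, 0]
after L3 α=3/8: [165/4, 69/2, 57/8]
= [41, 34, 7]

at x=0,y=1 over L1,L2,L3,L4:
+L1 (α=2/3) → [94/3, 120, 2/3]
+L2 (α=2/7) → [1640/21, 622/7, 946/21]
+L3 (α=1/3) → [7039/63, 2560/21, 2186/63]
+L4 (α=5/6) → [65629/378, 26185/126, 56681/378]
→ [174, 208, 150]


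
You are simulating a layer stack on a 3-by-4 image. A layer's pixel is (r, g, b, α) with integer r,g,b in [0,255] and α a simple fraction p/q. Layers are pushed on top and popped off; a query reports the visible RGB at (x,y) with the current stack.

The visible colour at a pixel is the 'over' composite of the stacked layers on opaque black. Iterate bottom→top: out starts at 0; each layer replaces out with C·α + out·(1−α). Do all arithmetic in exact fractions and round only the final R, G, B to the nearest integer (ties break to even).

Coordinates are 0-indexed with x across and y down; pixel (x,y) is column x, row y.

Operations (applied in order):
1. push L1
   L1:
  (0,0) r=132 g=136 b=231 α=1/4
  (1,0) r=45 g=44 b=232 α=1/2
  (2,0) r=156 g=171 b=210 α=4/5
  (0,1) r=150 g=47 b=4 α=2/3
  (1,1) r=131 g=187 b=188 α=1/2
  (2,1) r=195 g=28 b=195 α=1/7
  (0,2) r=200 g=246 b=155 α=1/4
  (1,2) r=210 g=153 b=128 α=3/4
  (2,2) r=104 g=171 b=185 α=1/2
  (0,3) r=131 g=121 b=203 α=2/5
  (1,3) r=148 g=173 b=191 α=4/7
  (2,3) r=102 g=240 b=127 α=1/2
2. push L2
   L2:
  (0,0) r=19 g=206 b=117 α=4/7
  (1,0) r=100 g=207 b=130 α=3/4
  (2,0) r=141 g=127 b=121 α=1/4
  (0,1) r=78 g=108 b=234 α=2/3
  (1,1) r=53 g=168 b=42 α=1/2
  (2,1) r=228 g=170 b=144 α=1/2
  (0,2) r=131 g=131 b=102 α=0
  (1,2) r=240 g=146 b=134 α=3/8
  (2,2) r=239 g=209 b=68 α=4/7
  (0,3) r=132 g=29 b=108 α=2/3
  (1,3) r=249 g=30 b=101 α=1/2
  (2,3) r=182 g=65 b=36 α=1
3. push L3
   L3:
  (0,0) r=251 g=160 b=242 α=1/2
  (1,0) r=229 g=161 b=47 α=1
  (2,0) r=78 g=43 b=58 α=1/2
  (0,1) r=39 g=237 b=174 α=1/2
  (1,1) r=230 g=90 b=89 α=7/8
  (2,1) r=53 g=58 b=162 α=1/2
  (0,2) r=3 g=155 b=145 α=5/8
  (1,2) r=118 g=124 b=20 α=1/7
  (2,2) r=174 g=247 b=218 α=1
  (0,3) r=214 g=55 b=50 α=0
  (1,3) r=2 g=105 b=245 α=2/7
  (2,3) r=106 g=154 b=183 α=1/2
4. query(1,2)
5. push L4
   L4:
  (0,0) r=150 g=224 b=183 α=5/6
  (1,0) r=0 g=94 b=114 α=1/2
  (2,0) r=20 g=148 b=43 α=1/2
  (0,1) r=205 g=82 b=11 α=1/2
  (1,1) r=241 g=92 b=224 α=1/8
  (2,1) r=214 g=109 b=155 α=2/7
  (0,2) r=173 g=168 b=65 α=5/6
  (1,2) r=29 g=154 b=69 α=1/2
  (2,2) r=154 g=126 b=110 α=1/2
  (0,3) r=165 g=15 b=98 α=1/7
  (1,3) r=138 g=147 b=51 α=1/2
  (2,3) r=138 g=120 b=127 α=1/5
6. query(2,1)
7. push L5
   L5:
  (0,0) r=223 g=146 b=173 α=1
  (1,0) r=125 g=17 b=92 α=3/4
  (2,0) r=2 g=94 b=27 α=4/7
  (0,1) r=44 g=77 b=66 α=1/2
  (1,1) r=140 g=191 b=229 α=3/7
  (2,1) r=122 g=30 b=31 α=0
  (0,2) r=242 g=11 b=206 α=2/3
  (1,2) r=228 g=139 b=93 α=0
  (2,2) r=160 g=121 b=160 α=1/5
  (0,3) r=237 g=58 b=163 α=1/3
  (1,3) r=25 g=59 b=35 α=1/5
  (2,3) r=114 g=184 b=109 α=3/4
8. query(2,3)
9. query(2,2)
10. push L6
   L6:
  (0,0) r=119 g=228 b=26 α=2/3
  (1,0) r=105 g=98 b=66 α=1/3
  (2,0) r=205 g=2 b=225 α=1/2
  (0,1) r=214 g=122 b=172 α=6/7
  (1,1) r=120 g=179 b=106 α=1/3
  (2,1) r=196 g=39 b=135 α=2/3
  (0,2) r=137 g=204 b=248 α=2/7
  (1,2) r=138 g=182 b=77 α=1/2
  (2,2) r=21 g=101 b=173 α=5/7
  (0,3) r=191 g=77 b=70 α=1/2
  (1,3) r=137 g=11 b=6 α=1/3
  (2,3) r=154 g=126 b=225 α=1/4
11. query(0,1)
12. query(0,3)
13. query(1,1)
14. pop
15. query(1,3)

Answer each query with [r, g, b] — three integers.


at x=1,y=2 over L1,L2,L3:
L1 α=3/4: [315/2, 459/4, 96]
L2 α=3/8: [3015/16, 4047/32, 441/4]
L3 α=1/7: [1427/8, 14125/112, 1363/14]
= [178, 126, 97]

(2,1) stack=L1,L2,L3,L4; from [0,0,0]:
after L1 α=1/7: [195/7, 4, 195/7]
after L2 α=1/2: [1791/14, 87, 1203/14]
after L3 α=1/2: [2533/28, 145/2, 3471/28]
after L4 α=2/7: [24649/196, 1161/14, 26035/196]
→ [126, 83, 133]

query (2,3) [L1,L2,L3,L4,L5] — begin 0,0,0
L1 α=1/2: [51, 120, 127/2]
L2 α=1: [182, 65, 36]
L3 α=1/2: [144, 219/2, 219/2]
L4 α=1/5: [714/5, 558/5, 113]
L5 α=3/4: [606/5, 1659/10, 110]
rounded: [121, 166, 110]

(2,2) stack=L1,L2,L3,L4,L5; from [0,0,0]:
+L1 (α=1/2) → [52, 171/2, 185/2]
+L2 (α=4/7) → [1112/7, 2185/14, 157/2]
+L3 (α=1) → [174, 247, 218]
+L4 (α=1/2) → [164, 373/2, 164]
+L5 (α=1/5) → [816/5, 867/5, 816/5]
rounded: [163, 173, 163]

at x=0,y=1 over L1,L2,L3,L4,L5,L6:
after L1 α=2/3: [100, 94/3, 8/3]
after L2 α=2/3: [256/3, 742/9, 1412/9]
after L3 α=1/2: [373/6, 2875/18, 1489/9]
after L4 α=1/2: [1603/12, 4351/36, 794/9]
after L5 α=1/2: [2131/24, 7123/72, 694/9]
after L6 α=6/7: [32947/168, 59827/504, 1426/9]
= [196, 119, 158]

at x=0,y=3 over L1,L2,L3,L4,L5,L6:
L1 α=2/5: [262/5, 242/5, 406/5]
L2 α=2/3: [1582/15, 532/15, 1486/15]
L3 α=0: [1582/15, 532/15, 1486/15]
L4 α=1/7: [3989/35, 1139/35, 3462/35]
L5 α=1/3: [16273/105, 1436/35, 12629/105]
L6 α=1/2: [18164/105, 4131/70, 19979/210]
→ [173, 59, 95]

(1,1) stack=L1,L2,L3,L4,L5,L6; from [0,0,0]:
L1 α=1/2: [131/2, 187/2, 94]
L2 α=1/2: [237/4, 523/4, 68]
L3 α=7/8: [6677/32, 3043/32, 691/8]
L4 α=1/8: [54451/256, 24245/256, 6629/64]
L5 α=3/7: [81331/448, 60917/448, 17621/112]
L6 α=1/3: [108211/672, 33671/224, 23557/168]
→ [161, 150, 140]

query (1,3) [L1,L2,L3,L4,L5] — begin 0,0,0
+L1 (α=4/7) → [592/7, 692/7, 764/7]
+L2 (α=1/2) → [2335/14, 451/7, 1471/14]
+L3 (α=2/7) → [11731/98, 3725/49, 14215/98]
+L4 (α=1/2) → [25255/196, 5464/49, 19213/196]
+L5 (α=1/5) → [5296/49, 24747/245, 20928/245]
→ [108, 101, 85]


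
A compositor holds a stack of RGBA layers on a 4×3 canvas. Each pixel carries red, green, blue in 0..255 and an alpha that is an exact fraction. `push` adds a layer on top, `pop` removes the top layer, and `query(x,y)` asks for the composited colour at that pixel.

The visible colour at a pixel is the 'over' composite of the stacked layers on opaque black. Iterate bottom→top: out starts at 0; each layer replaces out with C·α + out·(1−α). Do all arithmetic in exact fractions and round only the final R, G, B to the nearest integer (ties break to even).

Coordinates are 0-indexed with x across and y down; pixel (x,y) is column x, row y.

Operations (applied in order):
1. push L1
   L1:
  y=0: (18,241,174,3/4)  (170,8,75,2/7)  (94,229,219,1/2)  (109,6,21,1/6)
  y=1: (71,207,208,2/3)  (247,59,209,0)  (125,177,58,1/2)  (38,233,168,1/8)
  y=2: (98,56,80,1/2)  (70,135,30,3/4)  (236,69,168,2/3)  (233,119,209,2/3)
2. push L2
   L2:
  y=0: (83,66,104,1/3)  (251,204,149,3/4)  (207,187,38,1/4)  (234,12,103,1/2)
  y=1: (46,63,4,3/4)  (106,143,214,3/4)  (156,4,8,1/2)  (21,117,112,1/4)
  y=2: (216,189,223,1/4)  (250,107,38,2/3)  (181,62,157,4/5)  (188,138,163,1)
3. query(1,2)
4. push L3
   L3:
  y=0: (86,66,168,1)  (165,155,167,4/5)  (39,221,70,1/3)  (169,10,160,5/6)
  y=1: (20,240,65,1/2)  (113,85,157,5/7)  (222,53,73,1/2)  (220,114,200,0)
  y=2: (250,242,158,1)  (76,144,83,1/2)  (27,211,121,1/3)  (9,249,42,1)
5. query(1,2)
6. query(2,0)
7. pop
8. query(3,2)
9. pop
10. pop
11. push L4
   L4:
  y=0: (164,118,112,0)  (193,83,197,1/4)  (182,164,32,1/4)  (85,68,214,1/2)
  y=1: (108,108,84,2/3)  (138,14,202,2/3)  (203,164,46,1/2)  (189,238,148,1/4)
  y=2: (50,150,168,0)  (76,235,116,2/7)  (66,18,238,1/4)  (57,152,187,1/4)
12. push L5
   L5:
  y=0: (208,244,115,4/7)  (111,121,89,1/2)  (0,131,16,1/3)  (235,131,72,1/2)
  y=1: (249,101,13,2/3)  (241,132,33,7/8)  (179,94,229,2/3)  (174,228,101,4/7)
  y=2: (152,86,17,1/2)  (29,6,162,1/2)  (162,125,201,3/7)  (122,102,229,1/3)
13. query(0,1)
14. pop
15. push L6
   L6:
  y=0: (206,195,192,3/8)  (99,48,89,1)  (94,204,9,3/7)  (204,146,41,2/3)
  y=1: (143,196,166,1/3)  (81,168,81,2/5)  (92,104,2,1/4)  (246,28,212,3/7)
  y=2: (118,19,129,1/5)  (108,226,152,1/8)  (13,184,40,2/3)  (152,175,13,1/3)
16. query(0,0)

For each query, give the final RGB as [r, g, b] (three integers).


at x=1,y=2 over L1,L2:
L1 α=3/4: [105/2, 405/4, 45/2]
L2 α=2/3: [1105/6, 1261/12, 197/6]
→ [184, 105, 33]

query (1,2) [L1,L2,L3] — begin 0,0,0
L1 α=3/4: [105/2, 405/4, 45/2]
L2 α=2/3: [1105/6, 1261/12, 197/6]
L3 α=1/2: [1561/12, 2989/24, 695/12]
= [130, 125, 58]

at x=2,y=0 over L1,L2,L3:
L1 α=1/2: [47, 229/2, 219/2]
L2 α=1/4: [87, 1061/8, 733/8]
L3 α=1/3: [71, 1945/12, 1013/12]
rounded: [71, 162, 84]

(3,2) stack=L1,L2; from [0,0,0]:
L1 α=2/3: [466/3, 238/3, 418/3]
L2 α=1: [188, 138, 163]
rounded: [188, 138, 163]

at x=0,y=1 over L4,L5:
+L4 (α=2/3) → [72, 72, 56]
+L5 (α=2/3) → [190, 274/3, 82/3]
rounded: [190, 91, 27]

(0,0) stack=L4,L6; from [0,0,0]:
+L4 (α=0) → [0, 0, 0]
+L6 (α=3/8) → [309/4, 585/8, 72]
rounded: [77, 73, 72]


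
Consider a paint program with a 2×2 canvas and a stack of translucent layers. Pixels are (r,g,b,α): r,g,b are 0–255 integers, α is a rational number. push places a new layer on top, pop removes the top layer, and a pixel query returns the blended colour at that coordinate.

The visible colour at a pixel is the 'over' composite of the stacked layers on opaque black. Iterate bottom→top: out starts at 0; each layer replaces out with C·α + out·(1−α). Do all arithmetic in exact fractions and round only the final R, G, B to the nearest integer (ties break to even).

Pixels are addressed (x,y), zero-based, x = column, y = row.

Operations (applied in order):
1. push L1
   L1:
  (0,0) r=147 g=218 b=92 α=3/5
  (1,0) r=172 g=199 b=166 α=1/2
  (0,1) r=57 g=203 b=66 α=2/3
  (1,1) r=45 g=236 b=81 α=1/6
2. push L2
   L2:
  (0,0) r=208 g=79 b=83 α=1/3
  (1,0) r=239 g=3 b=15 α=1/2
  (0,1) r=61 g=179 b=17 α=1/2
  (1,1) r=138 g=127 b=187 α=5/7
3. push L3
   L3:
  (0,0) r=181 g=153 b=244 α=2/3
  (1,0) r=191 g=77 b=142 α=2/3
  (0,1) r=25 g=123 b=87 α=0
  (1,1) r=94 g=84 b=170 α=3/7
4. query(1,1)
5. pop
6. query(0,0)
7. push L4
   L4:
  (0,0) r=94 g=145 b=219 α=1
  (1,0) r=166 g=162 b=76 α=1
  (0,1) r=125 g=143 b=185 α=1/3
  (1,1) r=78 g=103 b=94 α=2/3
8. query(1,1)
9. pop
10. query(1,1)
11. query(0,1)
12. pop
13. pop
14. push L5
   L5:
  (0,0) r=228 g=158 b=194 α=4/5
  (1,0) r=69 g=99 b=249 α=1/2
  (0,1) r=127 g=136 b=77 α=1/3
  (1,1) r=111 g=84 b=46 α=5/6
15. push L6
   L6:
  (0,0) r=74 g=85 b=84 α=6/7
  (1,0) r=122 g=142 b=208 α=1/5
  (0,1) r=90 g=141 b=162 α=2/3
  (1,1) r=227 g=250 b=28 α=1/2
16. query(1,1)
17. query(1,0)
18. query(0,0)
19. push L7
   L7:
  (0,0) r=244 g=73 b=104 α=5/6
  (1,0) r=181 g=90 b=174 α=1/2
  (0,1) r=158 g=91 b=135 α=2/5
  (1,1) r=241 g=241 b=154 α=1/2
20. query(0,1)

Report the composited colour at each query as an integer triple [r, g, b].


query (1,1) [L1,L2,L3] — begin 0,0,0
L1 α=1/6: [15/2, 118/3, 27/2]
L2 α=5/7: [705/7, 2141/21, 962/7]
L3 α=3/7: [4794/49, 13856/147, 7418/49]
= [98, 94, 151]

at x=0,y=0 over L1,L2:
L1 α=3/5: [441/5, 654/5, 276/5]
L2 α=1/3: [1922/15, 1703/15, 967/15]
= [128, 114, 64]

at x=1,y=1 over L1,L2,L4:
L1 α=1/6: [15/2, 118/3, 27/2]
L2 α=5/7: [705/7, 2141/21, 962/7]
L4 α=2/3: [599/7, 6467/63, 2278/21]
rounded: [86, 103, 108]

query (1,1) [L1,L2] — begin 0,0,0
+L1 (α=1/6) → [15/2, 118/3, 27/2]
+L2 (α=5/7) → [705/7, 2141/21, 962/7]
= [101, 102, 137]

at x=0,y=1 over L1,L2:
after L1 α=2/3: [38, 406/3, 44]
after L2 α=1/2: [99/2, 943/6, 61/2]
rounded: [50, 157, 30]

(1,1) stack=L5,L6; from [0,0,0]:
+L5 (α=5/6) → [185/2, 70, 115/3]
+L6 (α=1/2) → [639/4, 160, 199/6]
rounded: [160, 160, 33]

at x=1,y=0 over L5,L6:
L5 α=1/2: [69/2, 99/2, 249/2]
L6 α=1/5: [52, 68, 706/5]
rounded: [52, 68, 141]

(0,0) stack=L5,L6; from [0,0,0]:
after L5 α=4/5: [912/5, 632/5, 776/5]
after L6 α=6/7: [3132/35, 3182/35, 3296/35]
→ [89, 91, 94]

at x=0,y=1 over L5,L6,L7:
after L5 α=1/3: [127/3, 136/3, 77/3]
after L6 α=2/3: [667/9, 982/9, 1049/9]
after L7 α=2/5: [323/3, 1528/15, 1859/15]
= [108, 102, 124]


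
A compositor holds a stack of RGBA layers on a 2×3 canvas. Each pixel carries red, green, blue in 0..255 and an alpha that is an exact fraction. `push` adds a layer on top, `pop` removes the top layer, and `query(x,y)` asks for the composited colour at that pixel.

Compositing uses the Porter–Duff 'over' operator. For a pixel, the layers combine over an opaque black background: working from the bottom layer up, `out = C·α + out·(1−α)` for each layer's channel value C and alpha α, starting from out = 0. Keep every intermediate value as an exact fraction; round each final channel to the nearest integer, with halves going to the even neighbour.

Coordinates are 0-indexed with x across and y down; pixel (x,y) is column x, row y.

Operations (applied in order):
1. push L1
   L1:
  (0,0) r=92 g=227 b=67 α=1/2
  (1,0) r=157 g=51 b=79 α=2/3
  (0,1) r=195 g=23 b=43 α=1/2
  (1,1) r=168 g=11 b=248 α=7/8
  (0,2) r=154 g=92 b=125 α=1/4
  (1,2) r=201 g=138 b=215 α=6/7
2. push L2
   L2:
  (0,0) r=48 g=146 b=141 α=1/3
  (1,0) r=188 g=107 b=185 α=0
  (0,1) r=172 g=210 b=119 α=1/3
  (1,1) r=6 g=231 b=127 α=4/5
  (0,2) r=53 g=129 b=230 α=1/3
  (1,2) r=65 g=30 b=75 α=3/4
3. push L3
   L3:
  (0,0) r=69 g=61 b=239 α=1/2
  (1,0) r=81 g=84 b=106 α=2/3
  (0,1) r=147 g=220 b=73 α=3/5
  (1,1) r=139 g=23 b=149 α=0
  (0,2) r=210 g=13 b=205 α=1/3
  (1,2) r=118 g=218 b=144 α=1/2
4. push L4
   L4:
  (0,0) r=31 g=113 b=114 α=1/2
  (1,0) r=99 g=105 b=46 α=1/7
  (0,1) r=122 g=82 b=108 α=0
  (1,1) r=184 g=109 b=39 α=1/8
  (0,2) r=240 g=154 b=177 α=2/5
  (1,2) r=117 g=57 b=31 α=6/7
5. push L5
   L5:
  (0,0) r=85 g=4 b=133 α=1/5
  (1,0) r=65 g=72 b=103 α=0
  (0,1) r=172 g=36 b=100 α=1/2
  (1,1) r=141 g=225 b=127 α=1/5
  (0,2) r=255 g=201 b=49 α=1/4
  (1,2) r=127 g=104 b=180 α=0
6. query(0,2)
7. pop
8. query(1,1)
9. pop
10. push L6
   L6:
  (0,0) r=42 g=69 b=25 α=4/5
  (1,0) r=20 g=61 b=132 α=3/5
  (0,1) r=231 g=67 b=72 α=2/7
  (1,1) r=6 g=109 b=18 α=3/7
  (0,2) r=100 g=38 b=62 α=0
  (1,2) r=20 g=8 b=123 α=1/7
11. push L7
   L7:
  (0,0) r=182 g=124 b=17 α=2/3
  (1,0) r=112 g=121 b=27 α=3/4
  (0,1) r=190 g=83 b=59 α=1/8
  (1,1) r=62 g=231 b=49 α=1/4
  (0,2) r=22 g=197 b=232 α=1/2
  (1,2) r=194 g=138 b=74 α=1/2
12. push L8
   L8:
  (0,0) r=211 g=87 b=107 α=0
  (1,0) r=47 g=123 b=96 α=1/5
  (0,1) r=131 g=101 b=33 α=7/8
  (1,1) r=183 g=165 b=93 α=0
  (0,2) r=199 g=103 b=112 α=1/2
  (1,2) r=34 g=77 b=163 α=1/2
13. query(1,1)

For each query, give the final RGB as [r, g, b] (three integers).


(0,2) stack=L1,L2,L3,L4,L5; from [0,0,0]:
+L1 (α=1/4) → [77/2, 23, 125/4]
+L2 (α=1/3) → [130/3, 175/3, 195/2]
+L3 (α=1/3) → [890/9, 389/9, 400/3]
+L4 (α=2/5) → [466/3, 1313/15, 754/5]
+L5 (α=1/4) → [721/4, 1159/10, 2507/20]
→ [180, 116, 125]

(1,1) stack=L1,L2,L3,L4; from [0,0,0]:
L1 α=7/8: [147, 77/8, 217]
L2 α=4/5: [171/5, 7469/40, 145]
L3 α=0: [171/5, 7469/40, 145]
L4 α=1/8: [2117/40, 56643/320, 527/4]
→ [53, 177, 132]

query (1,1) [L1,L2,L3,L6,L7,L8] — begin 0,0,0
L1 α=7/8: [147, 77/8, 217]
L2 α=4/5: [171/5, 7469/40, 145]
L3 α=0: [171/5, 7469/40, 145]
L6 α=3/7: [774/35, 10739/70, 634/7]
L7 α=1/4: [1123/35, 48387/280, 2245/28]
L8 α=0: [1123/35, 48387/280, 2245/28]
= [32, 173, 80]


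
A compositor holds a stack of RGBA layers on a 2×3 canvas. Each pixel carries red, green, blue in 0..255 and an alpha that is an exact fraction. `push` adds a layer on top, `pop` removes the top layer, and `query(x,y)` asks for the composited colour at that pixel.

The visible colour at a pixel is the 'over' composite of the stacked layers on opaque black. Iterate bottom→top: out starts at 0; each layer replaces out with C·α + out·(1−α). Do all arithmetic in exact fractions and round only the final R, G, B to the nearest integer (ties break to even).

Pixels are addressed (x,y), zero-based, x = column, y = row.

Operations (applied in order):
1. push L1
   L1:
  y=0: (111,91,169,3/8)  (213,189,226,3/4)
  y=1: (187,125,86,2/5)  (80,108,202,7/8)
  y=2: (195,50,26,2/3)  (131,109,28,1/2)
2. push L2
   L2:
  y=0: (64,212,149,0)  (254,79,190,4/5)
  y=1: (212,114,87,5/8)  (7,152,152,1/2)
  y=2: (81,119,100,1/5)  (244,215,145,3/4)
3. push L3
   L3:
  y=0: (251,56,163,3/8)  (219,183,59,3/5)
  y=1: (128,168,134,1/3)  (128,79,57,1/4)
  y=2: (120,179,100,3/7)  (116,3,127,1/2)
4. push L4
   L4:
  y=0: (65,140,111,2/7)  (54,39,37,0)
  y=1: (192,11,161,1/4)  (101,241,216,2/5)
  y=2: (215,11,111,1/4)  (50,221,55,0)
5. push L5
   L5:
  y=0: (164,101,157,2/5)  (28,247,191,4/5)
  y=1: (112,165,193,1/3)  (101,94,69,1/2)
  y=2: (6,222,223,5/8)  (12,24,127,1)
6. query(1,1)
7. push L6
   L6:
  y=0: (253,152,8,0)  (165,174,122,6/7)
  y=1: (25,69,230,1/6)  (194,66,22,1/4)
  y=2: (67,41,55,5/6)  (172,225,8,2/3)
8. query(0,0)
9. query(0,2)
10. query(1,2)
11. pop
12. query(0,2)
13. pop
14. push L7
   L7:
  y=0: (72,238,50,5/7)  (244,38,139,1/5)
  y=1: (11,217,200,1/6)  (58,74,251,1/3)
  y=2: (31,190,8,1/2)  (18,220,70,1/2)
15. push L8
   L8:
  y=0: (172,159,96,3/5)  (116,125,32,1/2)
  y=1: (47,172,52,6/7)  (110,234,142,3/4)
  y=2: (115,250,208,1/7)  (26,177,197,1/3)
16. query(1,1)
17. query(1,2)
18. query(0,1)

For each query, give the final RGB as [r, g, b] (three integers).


query (1,1) [L1,L2,L3,L4,L5] — begin 0,0,0
+L1 (α=7/8) → [70, 189/2, 707/4]
+L2 (α=1/2) → [77/2, 493/4, 1315/8]
+L3 (α=1/4) → [487/8, 1795/16, 4401/32]
+L4 (α=2/5) → [3077/40, 13097/80, 27027/160]
+L5 (α=1/2) → [7117/80, 20617/160, 38067/320]
→ [89, 129, 119]

(0,0) stack=L1,L2,L3,L4,L5,L6; from [0,0,0]:
+L1 (α=3/8) → [333/8, 273/8, 507/8]
+L2 (α=0) → [333/8, 273/8, 507/8]
+L3 (α=3/8) → [7689/64, 2709/64, 6447/64]
+L4 (α=2/7) → [46765/448, 4495/64, 46443/448]
+L5 (α=2/5) → [287239/2240, 26413/320, 280001/2240]
+L6 (α=0) → [287239/2240, 26413/320, 280001/2240]
= [128, 83, 125]

at x=0,y=2 over L1,L2,L3,L4,L5,L6:
after L1 α=2/3: [130, 100/3, 52/3]
after L2 α=1/5: [601/5, 757/15, 508/15]
after L3 α=3/7: [4204/35, 11083/105, 6532/105]
after L4 α=1/4: [20137/140, 2867/35, 10417/140]
after L5 α=5/8: [64611/1120, 47451/280, 187351/1120]
after L6 α=5/6: [439811/6720, 104851/1680, 165117/2240]
rounded: [65, 62, 74]

at x=1,y=2 over L1,L2,L3,L4,L5,L6:
+L1 (α=1/2) → [131/2, 109/2, 14]
+L2 (α=3/4) → [1595/8, 1399/8, 449/4]
+L3 (α=1/2) → [2523/16, 1423/16, 957/8]
+L4 (α=0) → [2523/16, 1423/16, 957/8]
+L5 (α=1) → [12, 24, 127]
+L6 (α=2/3) → [356/3, 158, 143/3]
= [119, 158, 48]

at x=0,y=2 over L1,L2,L3,L4,L5:
+L1 (α=2/3) → [130, 100/3, 52/3]
+L2 (α=1/5) → [601/5, 757/15, 508/15]
+L3 (α=3/7) → [4204/35, 11083/105, 6532/105]
+L4 (α=1/4) → [20137/140, 2867/35, 10417/140]
+L5 (α=5/8) → [64611/1120, 47451/280, 187351/1120]
= [58, 169, 167]

query (1,1) [L1,L2,L3,L4,L7,L8] — begin 0,0,0
L1 α=7/8: [70, 189/2, 707/4]
L2 α=1/2: [77/2, 493/4, 1315/8]
L3 α=1/4: [487/8, 1795/16, 4401/32]
L4 α=2/5: [3077/40, 13097/80, 27027/160]
L7 α=1/3: [4237/60, 16057/120, 47107/240]
L8 α=3/4: [24037/240, 100297/480, 149347/960]
rounded: [100, 209, 156]

at x=1,y=2 over L1,L2,L3,L4,L7,L8:
L1 α=1/2: [131/2, 109/2, 14]
L2 α=3/4: [1595/8, 1399/8, 449/4]
L3 α=1/2: [2523/16, 1423/16, 957/8]
L4 α=0: [2523/16, 1423/16, 957/8]
L7 α=1/2: [2811/32, 4943/32, 1517/16]
L8 α=1/3: [3227/48, 7775/48, 1031/8]
→ [67, 162, 129]

(0,1) stack=L1,L2,L3,L4,L7,L8; from [0,0,0]:
after L1 α=2/5: [374/5, 50, 172/5]
after L2 α=5/8: [3211/20, 90, 2691/40]
after L3 α=1/3: [1497/10, 116, 5371/60]
after L4 α=1/4: [6411/40, 359/4, 8591/80]
after L7 α=1/6: [6499/48, 2663/24, 11791/96]
after L8 α=6/7: [20035/336, 27431/168, 41743/672]
→ [60, 163, 62]


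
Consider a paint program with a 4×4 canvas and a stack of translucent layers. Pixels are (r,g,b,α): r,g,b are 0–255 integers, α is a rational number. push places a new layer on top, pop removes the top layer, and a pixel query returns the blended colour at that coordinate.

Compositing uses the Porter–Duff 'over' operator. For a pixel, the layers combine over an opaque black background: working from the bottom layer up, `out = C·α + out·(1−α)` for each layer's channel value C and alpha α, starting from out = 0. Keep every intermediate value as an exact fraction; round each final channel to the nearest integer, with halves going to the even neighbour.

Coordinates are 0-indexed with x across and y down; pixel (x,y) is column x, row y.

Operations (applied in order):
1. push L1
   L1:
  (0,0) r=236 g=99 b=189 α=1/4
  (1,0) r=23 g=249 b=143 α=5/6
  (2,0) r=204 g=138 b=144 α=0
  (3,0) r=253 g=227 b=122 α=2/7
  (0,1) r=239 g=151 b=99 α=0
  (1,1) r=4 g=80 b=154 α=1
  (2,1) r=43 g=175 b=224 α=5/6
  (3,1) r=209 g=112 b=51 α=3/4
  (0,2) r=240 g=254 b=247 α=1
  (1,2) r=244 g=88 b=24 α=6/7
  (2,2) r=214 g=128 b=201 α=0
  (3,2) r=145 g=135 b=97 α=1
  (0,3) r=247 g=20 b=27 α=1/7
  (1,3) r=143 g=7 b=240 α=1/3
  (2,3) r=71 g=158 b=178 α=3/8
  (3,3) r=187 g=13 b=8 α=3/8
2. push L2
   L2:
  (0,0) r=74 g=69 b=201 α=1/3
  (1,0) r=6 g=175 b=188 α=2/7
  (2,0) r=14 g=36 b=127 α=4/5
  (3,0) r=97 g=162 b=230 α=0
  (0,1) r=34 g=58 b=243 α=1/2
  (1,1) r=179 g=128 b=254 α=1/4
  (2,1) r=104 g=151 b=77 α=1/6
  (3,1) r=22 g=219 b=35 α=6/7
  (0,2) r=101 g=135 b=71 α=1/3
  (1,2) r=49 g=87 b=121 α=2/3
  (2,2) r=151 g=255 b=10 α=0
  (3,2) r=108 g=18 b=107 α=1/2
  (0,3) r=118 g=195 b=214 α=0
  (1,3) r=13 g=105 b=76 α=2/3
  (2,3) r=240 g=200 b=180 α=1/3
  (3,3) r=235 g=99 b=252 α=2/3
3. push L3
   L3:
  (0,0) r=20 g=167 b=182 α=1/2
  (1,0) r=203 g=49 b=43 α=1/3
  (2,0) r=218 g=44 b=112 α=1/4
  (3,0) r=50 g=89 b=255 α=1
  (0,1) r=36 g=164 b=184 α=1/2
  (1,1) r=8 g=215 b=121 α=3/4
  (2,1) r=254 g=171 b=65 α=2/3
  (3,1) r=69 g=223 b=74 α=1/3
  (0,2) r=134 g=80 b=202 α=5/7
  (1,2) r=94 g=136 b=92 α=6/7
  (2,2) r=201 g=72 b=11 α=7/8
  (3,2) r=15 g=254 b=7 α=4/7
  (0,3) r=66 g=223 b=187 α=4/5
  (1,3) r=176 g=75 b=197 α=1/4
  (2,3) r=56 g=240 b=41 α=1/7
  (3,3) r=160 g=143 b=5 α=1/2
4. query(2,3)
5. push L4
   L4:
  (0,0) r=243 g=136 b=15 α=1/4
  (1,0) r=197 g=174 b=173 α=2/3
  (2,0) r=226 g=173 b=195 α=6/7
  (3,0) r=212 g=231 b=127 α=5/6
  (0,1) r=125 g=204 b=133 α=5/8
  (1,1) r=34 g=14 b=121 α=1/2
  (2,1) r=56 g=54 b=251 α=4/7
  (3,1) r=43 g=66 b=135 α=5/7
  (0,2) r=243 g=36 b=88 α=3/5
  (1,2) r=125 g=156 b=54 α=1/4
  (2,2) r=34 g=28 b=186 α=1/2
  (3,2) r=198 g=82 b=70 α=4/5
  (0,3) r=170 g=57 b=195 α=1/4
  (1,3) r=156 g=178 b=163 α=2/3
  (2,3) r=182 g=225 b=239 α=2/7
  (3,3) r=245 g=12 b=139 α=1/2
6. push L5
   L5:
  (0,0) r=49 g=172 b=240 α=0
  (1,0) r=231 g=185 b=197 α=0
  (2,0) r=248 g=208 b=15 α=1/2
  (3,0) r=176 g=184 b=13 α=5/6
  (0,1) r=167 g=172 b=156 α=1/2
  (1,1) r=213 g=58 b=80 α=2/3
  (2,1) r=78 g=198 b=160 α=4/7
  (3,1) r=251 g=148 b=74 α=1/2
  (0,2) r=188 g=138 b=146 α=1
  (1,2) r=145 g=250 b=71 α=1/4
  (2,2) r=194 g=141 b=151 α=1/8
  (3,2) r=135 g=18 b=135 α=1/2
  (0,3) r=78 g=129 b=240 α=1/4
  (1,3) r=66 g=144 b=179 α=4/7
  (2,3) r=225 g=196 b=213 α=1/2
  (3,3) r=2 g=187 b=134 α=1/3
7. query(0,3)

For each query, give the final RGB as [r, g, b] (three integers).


(2,3) stack=L1,L2,L3; from [0,0,0]:
after L1 α=3/8: [213/8, 237/4, 267/4]
after L2 α=1/3: [391/4, 637/6, 209/2]
after L3 α=1/7: [1285/14, 877/7, 668/7]
= [92, 125, 95]

(0,3) stack=L1,L2,L3,L4,L5; from [0,0,0]:
L1 α=1/7: [247/7, 20/7, 27/7]
L2 α=0: [247/7, 20/7, 27/7]
L3 α=4/5: [419/7, 6264/35, 5263/35]
L4 α=1/4: [2447/28, 20787/140, 11307/70]
L5 α=1/4: [9525/112, 80421/560, 50721/280]
→ [85, 144, 181]


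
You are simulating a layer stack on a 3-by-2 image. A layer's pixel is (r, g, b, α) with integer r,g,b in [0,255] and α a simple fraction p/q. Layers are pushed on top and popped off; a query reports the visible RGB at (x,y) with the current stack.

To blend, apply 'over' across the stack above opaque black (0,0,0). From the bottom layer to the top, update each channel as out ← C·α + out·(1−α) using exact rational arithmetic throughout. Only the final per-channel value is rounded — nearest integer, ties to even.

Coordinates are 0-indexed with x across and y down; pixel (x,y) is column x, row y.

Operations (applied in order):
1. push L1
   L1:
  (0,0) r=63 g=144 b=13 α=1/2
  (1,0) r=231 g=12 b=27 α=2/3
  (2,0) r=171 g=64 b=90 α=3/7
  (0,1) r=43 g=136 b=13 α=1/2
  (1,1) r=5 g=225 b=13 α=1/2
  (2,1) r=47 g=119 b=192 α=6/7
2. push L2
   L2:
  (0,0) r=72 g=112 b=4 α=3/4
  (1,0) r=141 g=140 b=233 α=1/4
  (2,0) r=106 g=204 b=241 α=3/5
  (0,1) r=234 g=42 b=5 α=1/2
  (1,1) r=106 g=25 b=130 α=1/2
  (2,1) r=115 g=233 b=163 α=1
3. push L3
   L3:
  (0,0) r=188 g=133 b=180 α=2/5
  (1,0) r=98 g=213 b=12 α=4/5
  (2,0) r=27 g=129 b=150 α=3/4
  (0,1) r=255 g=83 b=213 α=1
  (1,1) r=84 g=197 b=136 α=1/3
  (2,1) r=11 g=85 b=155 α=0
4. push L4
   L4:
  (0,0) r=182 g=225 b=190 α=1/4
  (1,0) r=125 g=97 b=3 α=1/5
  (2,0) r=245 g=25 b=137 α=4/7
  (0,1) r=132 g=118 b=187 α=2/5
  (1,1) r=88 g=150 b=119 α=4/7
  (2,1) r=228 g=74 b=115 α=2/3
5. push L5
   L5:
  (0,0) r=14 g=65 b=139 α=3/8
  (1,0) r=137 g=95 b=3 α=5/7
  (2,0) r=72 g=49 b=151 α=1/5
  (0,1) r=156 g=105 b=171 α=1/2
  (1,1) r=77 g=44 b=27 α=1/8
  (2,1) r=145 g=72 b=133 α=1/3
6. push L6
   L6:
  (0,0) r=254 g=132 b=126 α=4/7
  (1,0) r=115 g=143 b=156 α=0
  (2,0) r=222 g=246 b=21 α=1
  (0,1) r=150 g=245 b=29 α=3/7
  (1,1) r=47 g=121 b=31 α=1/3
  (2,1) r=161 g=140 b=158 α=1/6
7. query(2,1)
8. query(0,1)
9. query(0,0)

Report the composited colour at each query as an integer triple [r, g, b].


at x=2,y=1 over L1,L2,L3,L4,L5,L6:
after L1 α=6/7: [282/7, 102, 1152/7]
after L2 α=1: [115, 233, 163]
after L3 α=0: [115, 233, 163]
after L4 α=2/3: [571/3, 127, 131]
after L5 α=1/3: [1577/9, 326/3, 395/3]
after L6 α=1/6: [4667/27, 1025/9, 2449/18]
→ [173, 114, 136]

query (0,1) [L1,L2,L3,L4,L5,L6] — begin 0,0,0
after L1 α=1/2: [43/2, 68, 13/2]
after L2 α=1/2: [511/4, 55, 23/4]
after L3 α=1: [255, 83, 213]
after L4 α=2/5: [1029/5, 97, 1013/5]
after L5 α=1/2: [1809/10, 101, 934/5]
after L6 α=3/7: [5868/35, 1139/7, 4171/35]
rounded: [168, 163, 119]

at x=0,y=0 over L1,L2,L3,L4,L5,L6:
after L1 α=1/2: [63/2, 72, 13/2]
after L2 α=3/4: [495/8, 102, 37/8]
after L3 α=2/5: [4493/40, 572/5, 2991/40]
after L4 α=1/4: [20759/160, 2841/20, 16573/160]
after L5 α=3/8: [22103/256, 3621/32, 29917/256]
after L6 α=4/7: [326405/1792, 27759/224, 218775/1792]
= [182, 124, 122]


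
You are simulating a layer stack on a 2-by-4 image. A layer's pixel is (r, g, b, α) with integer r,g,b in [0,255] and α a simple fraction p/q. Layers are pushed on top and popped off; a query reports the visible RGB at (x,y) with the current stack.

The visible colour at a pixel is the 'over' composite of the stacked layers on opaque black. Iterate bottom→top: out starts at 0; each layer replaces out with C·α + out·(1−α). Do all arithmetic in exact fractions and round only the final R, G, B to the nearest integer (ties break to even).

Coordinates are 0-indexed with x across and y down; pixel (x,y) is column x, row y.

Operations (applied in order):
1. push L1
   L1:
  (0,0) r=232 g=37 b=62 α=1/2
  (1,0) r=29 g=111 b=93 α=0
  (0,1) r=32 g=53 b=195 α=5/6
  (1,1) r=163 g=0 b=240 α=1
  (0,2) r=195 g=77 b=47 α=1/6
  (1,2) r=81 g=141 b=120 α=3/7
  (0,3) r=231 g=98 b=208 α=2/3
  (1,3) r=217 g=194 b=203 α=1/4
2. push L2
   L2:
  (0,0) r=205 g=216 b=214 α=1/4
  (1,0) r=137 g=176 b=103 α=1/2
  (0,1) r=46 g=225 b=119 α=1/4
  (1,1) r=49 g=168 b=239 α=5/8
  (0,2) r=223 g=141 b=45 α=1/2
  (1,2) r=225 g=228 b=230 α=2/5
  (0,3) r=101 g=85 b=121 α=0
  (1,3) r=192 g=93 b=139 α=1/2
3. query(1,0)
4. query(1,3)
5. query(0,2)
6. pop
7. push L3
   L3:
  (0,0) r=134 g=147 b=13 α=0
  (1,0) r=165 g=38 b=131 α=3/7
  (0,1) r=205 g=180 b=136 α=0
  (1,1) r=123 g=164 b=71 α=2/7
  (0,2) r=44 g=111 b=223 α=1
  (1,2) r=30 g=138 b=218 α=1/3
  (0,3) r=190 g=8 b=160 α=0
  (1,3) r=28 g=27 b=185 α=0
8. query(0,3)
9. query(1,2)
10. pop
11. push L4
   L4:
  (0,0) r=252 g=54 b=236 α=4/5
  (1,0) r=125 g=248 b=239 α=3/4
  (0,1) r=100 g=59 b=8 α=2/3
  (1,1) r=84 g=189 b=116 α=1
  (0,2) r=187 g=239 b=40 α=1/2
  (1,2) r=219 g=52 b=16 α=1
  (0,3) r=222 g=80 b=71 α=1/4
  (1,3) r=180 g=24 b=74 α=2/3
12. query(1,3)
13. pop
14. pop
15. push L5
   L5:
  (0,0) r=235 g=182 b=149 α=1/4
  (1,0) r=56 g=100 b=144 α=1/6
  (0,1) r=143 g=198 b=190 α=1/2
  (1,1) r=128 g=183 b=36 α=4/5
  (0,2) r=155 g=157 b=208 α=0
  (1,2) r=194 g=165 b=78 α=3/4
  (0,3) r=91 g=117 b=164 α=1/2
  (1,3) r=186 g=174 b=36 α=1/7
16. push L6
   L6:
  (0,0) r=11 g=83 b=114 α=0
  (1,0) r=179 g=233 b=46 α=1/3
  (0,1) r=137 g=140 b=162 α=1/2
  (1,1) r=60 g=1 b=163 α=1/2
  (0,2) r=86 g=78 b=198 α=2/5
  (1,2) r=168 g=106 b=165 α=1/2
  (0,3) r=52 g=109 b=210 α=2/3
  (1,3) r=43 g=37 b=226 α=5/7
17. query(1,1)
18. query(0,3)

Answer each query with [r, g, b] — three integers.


at x=1,y=0 over L1,L2:
L1 α=0: [0, 0, 0]
L2 α=1/2: [137/2, 88, 103/2]
= [68, 88, 52]

at x=1,y=3 over L1,L2:
+L1 (α=1/4) → [217/4, 97/2, 203/4]
+L2 (α=1/2) → [985/8, 283/4, 759/8]
rounded: [123, 71, 95]

query (0,2) [L1,L2] — begin 0,0,0
after L1 α=1/6: [65/2, 77/6, 47/6]
after L2 α=1/2: [511/4, 923/12, 317/12]
→ [128, 77, 26]

at x=0,y=3 over L1,L3:
after L1 α=2/3: [154, 196/3, 416/3]
after L3 α=0: [154, 196/3, 416/3]
→ [154, 65, 139]

(1,2) stack=L1,L3; from [0,0,0]:
+L1 (α=3/7) → [243/7, 423/7, 360/7]
+L3 (α=1/3) → [232/7, 604/7, 2246/21]
= [33, 86, 107]

query (1,3) [L1,L4] — begin 0,0,0
+L1 (α=1/4) → [217/4, 97/2, 203/4]
+L4 (α=2/3) → [1657/12, 193/6, 265/4]
rounded: [138, 32, 66]

query (1,1) [L5,L6] — begin 0,0,0
L5 α=4/5: [512/5, 732/5, 144/5]
L6 α=1/2: [406/5, 737/10, 959/10]
= [81, 74, 96]

query (0,3) [L5,L6] — begin 0,0,0
L5 α=1/2: [91/2, 117/2, 82]
L6 α=2/3: [299/6, 553/6, 502/3]
rounded: [50, 92, 167]
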